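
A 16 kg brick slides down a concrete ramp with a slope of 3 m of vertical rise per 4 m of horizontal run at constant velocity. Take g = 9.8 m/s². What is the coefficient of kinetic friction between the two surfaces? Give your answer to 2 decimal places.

At constant velocity the net force along the incline is zero: mg sin 36.87° = μ mg cos 36.87°.
So μ = tan 36.87° = 0.6000 / 0.8000 = 0.7500.

0.75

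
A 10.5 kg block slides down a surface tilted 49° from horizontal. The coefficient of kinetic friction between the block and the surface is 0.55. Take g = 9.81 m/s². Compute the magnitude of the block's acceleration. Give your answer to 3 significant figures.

Resolving the weight along the incline: the component pulling the block down the slope is mg sin 49° = 10.5 × 9.81 × 0.7547 = 77.738 N, and the normal force is N = mg cos 49° = 10.5 × 9.81 × 0.6561 = 67.582 N.
Kinetic friction acts up the slope with magnitude f = μN = 0.55 × 67.582 = 37.170 N.
Net force along the incline is 77.738 − 37.170 = 40.568 N, so a = 40.568 / 10.5 = 3.8636 m/s².

3.86 m/s²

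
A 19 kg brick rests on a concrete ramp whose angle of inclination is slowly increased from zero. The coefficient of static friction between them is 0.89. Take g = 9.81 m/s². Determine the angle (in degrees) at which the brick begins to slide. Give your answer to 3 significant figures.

41.7°

At the threshold of sliding, static friction is at its maximum μ_s N and exactly balances the weight component along the incline: mg sin θ = μ_s mg cos θ.
Hence tan θ = μ_s = 0.89, so θ = arctan(0.89) = 41.6691°.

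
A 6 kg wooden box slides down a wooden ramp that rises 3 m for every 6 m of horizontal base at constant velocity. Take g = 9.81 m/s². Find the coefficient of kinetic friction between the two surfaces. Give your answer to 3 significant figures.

0.500

At constant velocity the net force along the incline is zero: mg sin 26.57° = μ mg cos 26.57°.
So μ = tan 26.57° = 0.4472 / 0.8944 = 0.5000.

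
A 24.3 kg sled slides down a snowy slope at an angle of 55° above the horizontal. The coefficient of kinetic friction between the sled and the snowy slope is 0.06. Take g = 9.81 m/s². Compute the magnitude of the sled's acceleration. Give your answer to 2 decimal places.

Resolving the weight along the incline: the component pulling the sled down the slope is mg sin 55° = 24.3 × 9.81 × 0.8192 = 195.283 N, and the normal force is N = mg cos 55° = 24.3 × 9.81 × 0.5736 = 136.736 N.
Kinetic friction acts up the slope with magnitude f = μN = 0.06 × 136.736 = 8.204 N.
Net force along the incline is 195.283 − 8.204 = 187.079 N, so a = 187.079 / 24.3 = 7.6987 m/s².

7.70 m/s²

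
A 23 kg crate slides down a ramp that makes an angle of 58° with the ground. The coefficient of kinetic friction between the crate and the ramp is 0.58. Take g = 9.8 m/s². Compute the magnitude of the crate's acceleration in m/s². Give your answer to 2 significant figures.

5.3 m/s²

Resolving the weight along the incline: the component pulling the crate down the slope is mg sin 58° = 23 × 9.8 × 0.8480 = 191.139 N, and the normal force is N = mg cos 58° = 23 × 9.8 × 0.5299 = 119.439 N.
Kinetic friction acts up the slope with magnitude f = μN = 0.58 × 119.439 = 69.275 N.
Net force along the incline is 191.139 − 69.275 = 121.864 N, so a = 121.864 / 23 = 5.2984 m/s².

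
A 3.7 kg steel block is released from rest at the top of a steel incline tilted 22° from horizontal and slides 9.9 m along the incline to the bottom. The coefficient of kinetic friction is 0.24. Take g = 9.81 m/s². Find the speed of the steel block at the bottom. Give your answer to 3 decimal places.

The weight component along the incline is mg sin 22° = 13.597 N and the normal force is N = mg cos 22° = 33.654 N.
Friction up the slope is f = μN = 0.24 × 33.654 = 8.077 N, so the net downslope force is 13.597 − 8.077 = 5.520 N and a = 5.520 / 3.7 = 1.4919 m/s².
Starting from rest over a distance of 9.9 m, v² = 2aL = 2 × 1.4919 × 9.9 = 29.5396, so v = 5.4350 m/s.

5.435 m/s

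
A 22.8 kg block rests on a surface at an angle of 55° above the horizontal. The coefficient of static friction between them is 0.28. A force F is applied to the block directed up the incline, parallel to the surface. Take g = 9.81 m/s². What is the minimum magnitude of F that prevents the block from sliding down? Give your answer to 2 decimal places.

147.30 N

The normal force is N = mg cos 55° = 128.291 N. With F at its minimum the block is on the verge of sliding down, so static friction is at its maximum μ_s N = 0.28 × 128.291 = 35.921 N and acts up the slope.
Equilibrium along the incline: F + μ_s N = mg sin 55°, so F = 183.218 − 35.921 = 147.297 N.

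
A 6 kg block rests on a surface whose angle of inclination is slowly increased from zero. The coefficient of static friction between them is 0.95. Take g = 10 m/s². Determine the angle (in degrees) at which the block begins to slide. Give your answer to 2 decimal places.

43.53°

At the threshold of sliding, static friction is at its maximum μ_s N and exactly balances the weight component along the incline: mg sin θ = μ_s mg cos θ.
Hence tan θ = μ_s = 0.95, so θ = arctan(0.95) = 43.5312°.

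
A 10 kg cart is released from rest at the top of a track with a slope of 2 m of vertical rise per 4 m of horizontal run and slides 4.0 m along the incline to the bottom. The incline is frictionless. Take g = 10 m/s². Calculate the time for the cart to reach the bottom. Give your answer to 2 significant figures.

1.3 s

The weight component along the incline is mg sin 26.57° = 44.721 N and the normal force is N = mg cos 26.57° = 89.443 N.
With no friction, a = g sin 26.57° = 4.4721 m/s².
Starting from rest, L = ½at², so t = √(2L/a) = √(2 × 4.0 / 4.4721) = 1.3375 s.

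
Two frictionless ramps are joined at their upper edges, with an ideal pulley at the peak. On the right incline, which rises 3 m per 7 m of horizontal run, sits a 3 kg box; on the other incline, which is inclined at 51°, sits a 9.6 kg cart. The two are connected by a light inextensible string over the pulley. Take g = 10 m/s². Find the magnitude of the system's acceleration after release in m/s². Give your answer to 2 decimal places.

Resolve each weight along its own incline: the 3 kg mass has component 3 × 10 × sin 23.20° = 11.818 N down its slope, and the 9.6 kg mass has 9.6 × 10 × sin 51° = 74.606 N down its slope.
The 9.6 kg side's 74.606 N exceeds the other side's 11.818 N, so that mass slides down and the 3 kg mass slides up. Taking that direction as positive, Newton's second law for the whole system gives 74.606 − 11.818 = (3 + 9.6) a, so a = 62.788 / 12.6 = 4.9832 m/s².

4.98 m/s²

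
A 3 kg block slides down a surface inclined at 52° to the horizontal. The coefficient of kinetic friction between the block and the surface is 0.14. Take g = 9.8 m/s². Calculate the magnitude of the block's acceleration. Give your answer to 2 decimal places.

6.88 m/s²

Resolving the weight along the incline: the component pulling the block down the slope is mg sin 52° = 3 × 9.8 × 0.7880 = 23.167 N, and the normal force is N = mg cos 52° = 3 × 9.8 × 0.6157 = 18.102 N.
Kinetic friction acts up the slope with magnitude f = μN = 0.14 × 18.102 = 2.534 N.
Net force along the incline is 23.167 − 2.534 = 20.633 N, so a = 20.633 / 3 = 6.8777 m/s².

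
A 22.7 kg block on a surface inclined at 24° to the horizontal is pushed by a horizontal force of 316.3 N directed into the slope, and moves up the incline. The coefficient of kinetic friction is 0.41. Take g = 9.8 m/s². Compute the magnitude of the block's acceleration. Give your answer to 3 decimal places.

The horizontal push has components F cos 24° = 316.3 × 0.9135 = 288.940 N up the incline and F sin 24° = 316.3 × 0.4067 = 128.639 N pressing into the surface.
The normal force is therefore N = mg cos 24° + F sin 24° = 203.217 + 128.639 = 331.856 N, and kinetic friction down the slope is μN = 0.41 × 331.856 = 136.061 N.
Along the incline: F cos 24° − mg sin 24° − μN = ma, so 288.940 − 90.474 − 136.061 = 22.7 a, giving a = 2.7491 m/s².

2.749 m/s²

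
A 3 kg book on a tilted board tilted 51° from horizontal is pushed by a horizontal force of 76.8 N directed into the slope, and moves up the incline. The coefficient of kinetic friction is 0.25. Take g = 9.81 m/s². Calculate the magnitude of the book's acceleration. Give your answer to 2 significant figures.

2.0 m/s²

The horizontal push has components F cos 51° = 76.8 × 0.6293 = 48.330 N up the incline and F sin 51° = 76.8 × 0.7771 = 59.681 N pressing into the surface.
The normal force is therefore N = mg cos 51° + F sin 51° = 18.520 + 59.681 = 78.201 N, and kinetic friction down the slope is μN = 0.25 × 78.201 = 19.550 N.
Along the incline: F cos 51° − mg sin 51° − μN = ma, so 48.330 − 22.870 − 19.550 = 3 a, giving a = 1.9700 m/s².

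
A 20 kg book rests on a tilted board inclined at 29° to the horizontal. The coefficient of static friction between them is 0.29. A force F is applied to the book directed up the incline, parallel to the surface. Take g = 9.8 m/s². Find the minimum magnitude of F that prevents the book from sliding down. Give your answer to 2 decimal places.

45.31 N

The normal force is N = mg cos 29° = 171.425 N. With F at its minimum the book is on the verge of sliding down, so static friction is at its maximum μ_s N = 0.29 × 171.425 = 49.713 N and acts up the slope.
Equilibrium along the incline: F + μ_s N = mg sin 29°, so F = 95.023 − 49.713 = 45.310 N.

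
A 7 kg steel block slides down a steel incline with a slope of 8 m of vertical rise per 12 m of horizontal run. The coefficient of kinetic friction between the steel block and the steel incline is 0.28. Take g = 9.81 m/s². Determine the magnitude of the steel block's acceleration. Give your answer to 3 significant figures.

3.16 m/s²

Resolving the weight along the incline: the component pulling the steel block down the slope is mg sin 33.69° = 7 × 9.81 × 0.5547 = 38.091 N, and the normal force is N = mg cos 33.69° = 7 × 9.81 × 0.8321 = 57.140 N.
Kinetic friction acts up the slope with magnitude f = μN = 0.28 × 57.140 = 15.999 N.
Net force along the incline is 38.091 − 15.999 = 22.092 N, so a = 22.092 / 7 = 3.1560 m/s².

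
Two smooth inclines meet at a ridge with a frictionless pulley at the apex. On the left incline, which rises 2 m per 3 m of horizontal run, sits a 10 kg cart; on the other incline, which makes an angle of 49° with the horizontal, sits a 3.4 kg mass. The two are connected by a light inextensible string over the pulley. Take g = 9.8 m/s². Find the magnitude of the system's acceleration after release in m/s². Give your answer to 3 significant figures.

Resolve each weight along its own incline: the 10 kg mass has component 10 × 9.8 × sin 33.69° = 54.361 N down its slope, and the 3.4 kg mass has 3.4 × 9.8 × sin 49° = 25.147 N down its slope.
The 10 kg side's 54.361 N exceeds the other side's 25.147 N, so that mass slides down and the 3.4 kg mass slides up. Taking that direction as positive, Newton's second law for the whole system gives 54.361 − 25.147 = (10 + 3.4) a, so a = 29.214 / 13.4 = 2.1801 m/s².

2.18 m/s²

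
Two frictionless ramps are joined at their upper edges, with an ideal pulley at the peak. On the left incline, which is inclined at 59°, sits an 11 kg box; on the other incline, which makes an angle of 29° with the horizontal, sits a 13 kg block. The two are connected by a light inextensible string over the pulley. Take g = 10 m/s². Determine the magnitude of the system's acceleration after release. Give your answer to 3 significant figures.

1.30 m/s²

Resolve each weight along its own incline: the 11 kg mass has component 11 × 10 × sin 59° = 94.288 N down its slope, and the 13 kg mass has 13 × 10 × sin 29° = 63.025 N down its slope.
The 11 kg side's 94.288 N exceeds the other side's 63.025 N, so that mass slides down and the 13 kg mass slides up. Taking that direction as positive, Newton's second law for the whole system gives 94.288 − 63.025 = (11 + 13) a, so a = 31.263 / 24 = 1.3026 m/s².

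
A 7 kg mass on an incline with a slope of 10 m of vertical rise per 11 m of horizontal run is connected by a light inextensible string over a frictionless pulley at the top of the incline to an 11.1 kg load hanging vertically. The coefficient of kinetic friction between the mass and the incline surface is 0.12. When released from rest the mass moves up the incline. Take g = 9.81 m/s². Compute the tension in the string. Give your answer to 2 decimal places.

For the mass on the incline: the weight component along the slope is m₁g sin 42.27° = 7 × 9.81 × 0.6727 = 46.194 N and the normal force is N = m₁g cos 42.27° = 50.812 N.
Kinetic friction opposes the mass's motion up the incline: f = μN = 0.12 × 50.812 = 6.097 N acting down the slope.
Newton's second law for the mass (up-slope positive): T − 46.194 − 6.097 = 7 a. For the hanging load (downward positive): 11.1 × 9.81 − T = 11.1 a.
Adding the two equations eliminates T: 56.600 = 18.1 a, so a = 3.1271 m/s².
Then from the hanging load's equation, T = 11.1 × (9.81 − 3.1271) = 74.180 N.

74.18 N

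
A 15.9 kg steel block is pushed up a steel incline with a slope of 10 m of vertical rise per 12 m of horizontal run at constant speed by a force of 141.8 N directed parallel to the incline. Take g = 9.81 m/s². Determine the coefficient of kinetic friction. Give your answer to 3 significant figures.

At constant speed ΣF = 0 along the incline. The applied 141.8 N acts up the slope; the weight component mg sin 39.81° = 99.855 N and kinetic friction μN both act down the slope.
So 141.8 = 99.855 + μ × 119.826, giving μ = (141.8 − 99.855) / 119.826 = 0.3500.

0.350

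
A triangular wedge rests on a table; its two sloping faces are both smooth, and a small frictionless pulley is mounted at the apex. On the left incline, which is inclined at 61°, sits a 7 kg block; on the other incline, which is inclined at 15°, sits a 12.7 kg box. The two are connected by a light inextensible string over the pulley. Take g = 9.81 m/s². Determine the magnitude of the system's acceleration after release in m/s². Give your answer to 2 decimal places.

1.41 m/s²

Resolve each weight along its own incline: the 7 kg mass has component 7 × 9.81 × sin 61° = 60.060 N down its slope, and the 12.7 kg mass has 12.7 × 9.81 × sin 15° = 32.245 N down its slope.
The 7 kg side's 60.060 N exceeds the other side's 32.245 N, so that mass slides down and the 12.7 kg mass slides up. Taking that direction as positive, Newton's second law for the whole system gives 60.060 − 32.245 = (7 + 12.7) a, so a = 27.815 / 19.7 = 1.4119 m/s².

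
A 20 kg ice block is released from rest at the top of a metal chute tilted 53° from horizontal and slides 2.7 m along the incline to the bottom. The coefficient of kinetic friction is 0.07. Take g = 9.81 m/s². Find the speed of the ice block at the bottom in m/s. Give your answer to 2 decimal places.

The weight component along the incline is mg sin 53° = 156.692 N and the normal force is N = mg cos 53° = 118.076 N.
Friction up the slope is f = μN = 0.07 × 118.076 = 8.265 N, so the net downslope force is 156.692 − 8.265 = 148.427 N and a = 148.427 / 20 = 7.4213 m/s².
Starting from rest over a distance of 2.7 m, v² = 2aL = 2 × 7.4213 × 2.7 = 40.0750, so v = 6.3305 m/s.

6.33 m/s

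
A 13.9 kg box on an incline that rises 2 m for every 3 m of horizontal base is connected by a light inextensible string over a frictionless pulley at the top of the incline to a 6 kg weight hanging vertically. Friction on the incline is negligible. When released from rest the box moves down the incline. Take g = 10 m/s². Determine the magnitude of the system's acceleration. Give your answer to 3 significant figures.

For the box on the incline: the weight component along the slope is m₁g sin 33.69° = 13.9 × 10 × 0.5547 = 77.103 N and the normal force is N = m₁g cos 33.69° = 115.655 N.
Newton's second law for the box (down-slope positive): 77.103 − T = 13.9 a. For the hanging weight (upward positive): T − 6 × 10 = 6 a.
Adding the two equations eliminates T: 17.103 = 19.9 a, so a = 0.8594 m/s².

0.859 m/s²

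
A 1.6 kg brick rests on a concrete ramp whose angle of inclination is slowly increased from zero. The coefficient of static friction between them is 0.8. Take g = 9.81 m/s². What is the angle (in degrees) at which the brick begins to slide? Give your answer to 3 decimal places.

38.660°

At the threshold of sliding, static friction is at its maximum μ_s N and exactly balances the weight component along the incline: mg sin θ = μ_s mg cos θ.
Hence tan θ = μ_s = 0.8, so θ = arctan(0.8) = 38.6598°.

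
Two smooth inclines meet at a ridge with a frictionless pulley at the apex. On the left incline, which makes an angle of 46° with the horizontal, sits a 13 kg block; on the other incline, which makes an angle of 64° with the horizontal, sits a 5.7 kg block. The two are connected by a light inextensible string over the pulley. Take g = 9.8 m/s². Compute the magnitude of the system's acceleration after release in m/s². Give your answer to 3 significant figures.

Resolve each weight along its own incline: the 13 kg mass has component 13 × 9.8 × sin 46° = 91.644 N down its slope, and the 5.7 kg mass has 5.7 × 9.8 × sin 64° = 50.207 N down its slope.
The 13 kg side's 91.644 N exceeds the other side's 50.207 N, so that mass slides down and the 5.7 kg mass slides up. Taking that direction as positive, Newton's second law for the whole system gives 91.644 − 50.207 = (13 + 5.7) a, so a = 41.437 / 18.7 = 2.2159 m/s².

2.22 m/s²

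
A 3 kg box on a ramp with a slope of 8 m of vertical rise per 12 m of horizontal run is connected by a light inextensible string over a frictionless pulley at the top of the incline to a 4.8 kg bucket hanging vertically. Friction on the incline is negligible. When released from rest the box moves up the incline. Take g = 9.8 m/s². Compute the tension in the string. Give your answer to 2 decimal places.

For the box on the incline: the weight component along the slope is m₁g sin 33.69° = 3 × 9.8 × 0.5547 = 16.308 N and the normal force is N = m₁g cos 33.69° = 24.462 N.
Newton's second law for the box (up-slope positive): T − 16.308 = 3 a. For the hanging bucket (downward positive): 4.8 × 9.8 − T = 4.8 a.
Adding the two equations eliminates T: 30.732 = 7.8 a, so a = 3.9400 m/s².
Then from the hanging bucket's equation, T = 4.8 × (9.8 − 3.9400) = 28.128 N.

28.13 N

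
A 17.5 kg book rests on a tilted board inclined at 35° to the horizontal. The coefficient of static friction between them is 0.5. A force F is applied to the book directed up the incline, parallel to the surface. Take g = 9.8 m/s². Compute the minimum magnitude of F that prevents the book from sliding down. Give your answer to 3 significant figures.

28.1 N

The normal force is N = mg cos 35° = 140.485 N. With F at its minimum the book is on the verge of sliding down, so static friction is at its maximum μ_s N = 0.5 × 140.485 = 70.243 N and acts up the slope.
Equilibrium along the incline: F + μ_s N = mg sin 35°, so F = 98.368 − 70.243 = 28.125 N.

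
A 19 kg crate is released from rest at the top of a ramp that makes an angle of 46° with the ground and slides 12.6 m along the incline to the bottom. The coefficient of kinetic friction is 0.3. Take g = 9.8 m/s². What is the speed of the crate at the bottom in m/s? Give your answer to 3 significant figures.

The weight component along the incline is mg sin 46° = 133.941 N and the normal force is N = mg cos 46° = 129.345 N.
Friction up the slope is f = μN = 0.3 × 129.345 = 38.803 N, so the net downslope force is 133.941 − 38.803 = 95.138 N and a = 95.138 / 19 = 5.0073 m/s².
Starting from rest over a distance of 12.6 m, v² = 2aL = 2 × 5.0073 × 12.6 = 126.1840, so v = 11.2332 m/s.

11.2 m/s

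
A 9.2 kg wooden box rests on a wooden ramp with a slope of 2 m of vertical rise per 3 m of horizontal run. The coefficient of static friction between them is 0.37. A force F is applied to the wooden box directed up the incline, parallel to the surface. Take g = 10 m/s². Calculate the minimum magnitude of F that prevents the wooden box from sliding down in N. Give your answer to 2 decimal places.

22.71 N

The normal force is N = mg cos 33.69° = 76.549 N. With F at its minimum the wooden box is on the verge of sliding down, so static friction is at its maximum μ_s N = 0.37 × 76.549 = 28.323 N and acts up the slope.
Equilibrium along the incline: F + μ_s N = mg sin 33.69°, so F = 51.032 − 28.323 = 22.709 N.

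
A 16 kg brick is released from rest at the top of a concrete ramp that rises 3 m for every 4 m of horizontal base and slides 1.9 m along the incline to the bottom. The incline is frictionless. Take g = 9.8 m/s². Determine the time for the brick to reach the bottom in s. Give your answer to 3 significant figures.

The weight component along the incline is mg sin 36.87° = 94.080 N and the normal force is N = mg cos 36.87° = 125.440 N.
With no friction, a = g sin 36.87° = 5.8800 m/s².
Starting from rest, L = ½at², so t = √(2L/a) = √(2 × 1.9 / 5.8800) = 0.8039 s.

0.804 s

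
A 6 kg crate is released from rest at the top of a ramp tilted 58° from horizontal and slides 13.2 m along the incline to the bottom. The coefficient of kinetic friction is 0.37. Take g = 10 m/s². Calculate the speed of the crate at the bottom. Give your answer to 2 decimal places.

13.12 m/s

The weight component along the incline is mg sin 58° = 50.883 N and the normal force is N = mg cos 58° = 31.795 N.
Friction up the slope is f = μN = 0.37 × 31.795 = 11.764 N, so the net downslope force is 50.883 − 11.764 = 39.119 N and a = 39.119 / 6 = 6.5198 m/s².
Starting from rest over a distance of 13.2 m, v² = 2aL = 2 × 6.5198 × 13.2 = 172.1227, so v = 13.1196 m/s.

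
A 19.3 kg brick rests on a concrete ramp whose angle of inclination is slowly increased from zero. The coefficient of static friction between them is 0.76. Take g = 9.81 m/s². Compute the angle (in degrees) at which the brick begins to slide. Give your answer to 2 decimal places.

At the threshold of sliding, static friction is at its maximum μ_s N and exactly balances the weight component along the incline: mg sin θ = μ_s mg cos θ.
Hence tan θ = μ_s = 0.76, so θ = arctan(0.76) = 37.2348°.

37.23°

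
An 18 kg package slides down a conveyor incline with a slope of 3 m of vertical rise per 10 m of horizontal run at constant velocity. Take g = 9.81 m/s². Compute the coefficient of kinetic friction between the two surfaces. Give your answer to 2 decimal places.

0.30

At constant velocity the net force along the incline is zero: mg sin 16.70° = μ mg cos 16.70°.
So μ = tan 16.70° = 0.2873 / 0.9578 = 0.3000.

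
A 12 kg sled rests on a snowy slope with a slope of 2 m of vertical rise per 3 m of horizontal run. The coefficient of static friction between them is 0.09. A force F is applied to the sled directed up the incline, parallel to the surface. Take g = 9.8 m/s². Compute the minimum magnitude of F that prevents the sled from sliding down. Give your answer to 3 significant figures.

The normal force is N = mg cos 33.69° = 97.849 N. With F at its minimum the sled is on the verge of sliding down, so static friction is at its maximum μ_s N = 0.09 × 97.849 = 8.806 N and acts up the slope.
Equilibrium along the incline: F + μ_s N = mg sin 33.69°, so F = 65.233 − 8.806 = 56.427 N.

56.4 N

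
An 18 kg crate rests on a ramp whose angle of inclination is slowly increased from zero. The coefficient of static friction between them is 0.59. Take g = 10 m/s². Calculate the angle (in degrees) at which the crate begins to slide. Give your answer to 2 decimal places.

30.54°

At the threshold of sliding, static friction is at its maximum μ_s N and exactly balances the weight component along the incline: mg sin θ = μ_s mg cos θ.
Hence tan θ = μ_s = 0.59, so θ = arctan(0.59) = 30.5406°.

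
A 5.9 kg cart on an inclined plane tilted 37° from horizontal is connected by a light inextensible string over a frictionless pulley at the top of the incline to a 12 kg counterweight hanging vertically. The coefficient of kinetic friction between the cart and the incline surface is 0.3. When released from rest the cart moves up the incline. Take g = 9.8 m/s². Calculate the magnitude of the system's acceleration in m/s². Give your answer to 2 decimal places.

For the cart on the incline: the weight component along the slope is m₁g sin 37° = 5.9 × 9.8 × 0.6018 = 34.796 N and the normal force is N = m₁g cos 37° = 46.177 N.
Kinetic friction opposes the cart's motion up the incline: f = μN = 0.3 × 46.177 = 13.853 N acting down the slope.
Newton's second law for the cart (up-slope positive): T − 34.796 − 13.853 = 5.9 a. For the hanging counterweight (downward positive): 12 × 9.8 − T = 12 a.
Adding the two equations eliminates T: 68.951 = 17.9 a, so a = 3.8520 m/s².

3.85 m/s²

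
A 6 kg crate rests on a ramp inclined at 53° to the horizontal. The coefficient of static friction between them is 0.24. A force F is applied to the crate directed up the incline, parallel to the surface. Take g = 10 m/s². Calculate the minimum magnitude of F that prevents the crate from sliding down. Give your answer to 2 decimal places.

The normal force is N = mg cos 53° = 36.109 N. With F at its minimum the crate is on the verge of sliding down, so static friction is at its maximum μ_s N = 0.24 × 36.109 = 8.666 N and acts up the slope.
Equilibrium along the incline: F + μ_s N = mg sin 53°, so F = 47.918 − 8.666 = 39.252 N.

39.25 N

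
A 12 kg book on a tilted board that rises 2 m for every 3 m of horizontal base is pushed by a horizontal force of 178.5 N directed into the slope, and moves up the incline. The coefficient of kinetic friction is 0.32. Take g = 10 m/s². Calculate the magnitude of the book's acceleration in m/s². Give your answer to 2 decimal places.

1.53 m/s²

The horizontal push has components F cos 33.69° = 178.5 × 0.8321 = 148.530 N up the incline and F sin 33.69° = 178.5 × 0.5547 = 99.014 N pressing into the surface.
The normal force is therefore N = mg cos 33.69° + F sin 33.69° = 99.852 + 99.014 = 198.866 N, and kinetic friction down the slope is μN = 0.32 × 198.866 = 63.637 N.
Along the incline: F cos 33.69° − mg sin 33.69° − μN = ma, so 148.530 − 66.564 − 63.637 = 12 a, giving a = 1.5274 m/s².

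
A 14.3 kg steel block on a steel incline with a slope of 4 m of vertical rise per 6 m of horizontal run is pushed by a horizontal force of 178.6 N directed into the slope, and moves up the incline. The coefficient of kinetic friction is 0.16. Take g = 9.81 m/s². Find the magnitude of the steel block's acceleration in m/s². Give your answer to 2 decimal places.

The horizontal push has components F cos 33.69° = 178.6 × 0.8321 = 148.613 N up the incline and F sin 33.69° = 178.6 × 0.5547 = 99.069 N pressing into the surface.
The normal force is therefore N = mg cos 33.69° + F sin 33.69° = 116.729 + 99.069 = 215.798 N, and kinetic friction down the slope is μN = 0.16 × 215.798 = 34.528 N.
Along the incline: F cos 33.69° − mg sin 33.69° − μN = ma, so 148.613 − 77.815 − 34.528 = 14.3 a, giving a = 2.5364 m/s².

2.54 m/s²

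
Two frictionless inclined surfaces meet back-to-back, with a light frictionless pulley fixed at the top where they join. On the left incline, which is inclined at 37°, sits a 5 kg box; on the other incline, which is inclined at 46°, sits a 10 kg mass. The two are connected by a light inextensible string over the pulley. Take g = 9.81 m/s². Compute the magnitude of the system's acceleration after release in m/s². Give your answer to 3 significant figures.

2.74 m/s²

Resolve each weight along its own incline: the 5 kg mass has component 5 × 9.81 × sin 37° = 29.519 N down its slope, and the 10 kg mass has 10 × 9.81 × sin 46° = 70.567 N down its slope.
The 10 kg side's 70.567 N exceeds the other side's 29.519 N, so that mass slides down and the 5 kg mass slides up. Taking that direction as positive, Newton's second law for the whole system gives 70.567 − 29.519 = (5 + 10) a, so a = 41.048 / 15 = 2.7365 m/s².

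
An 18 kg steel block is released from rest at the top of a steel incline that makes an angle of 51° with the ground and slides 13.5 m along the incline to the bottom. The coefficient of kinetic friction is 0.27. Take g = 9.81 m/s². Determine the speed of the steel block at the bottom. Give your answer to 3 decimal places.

12.682 m/s

The weight component along the incline is mg sin 51° = 137.228 N and the normal force is N = mg cos 51° = 111.125 N.
Friction up the slope is f = μN = 0.27 × 111.125 = 30.004 N, so the net downslope force is 137.228 − 30.004 = 107.224 N and a = 107.224 / 18 = 5.9569 m/s².
Starting from rest over a distance of 13.5 m, v² = 2aL = 2 × 5.9569 × 13.5 = 160.8363, so v = 12.6821 m/s.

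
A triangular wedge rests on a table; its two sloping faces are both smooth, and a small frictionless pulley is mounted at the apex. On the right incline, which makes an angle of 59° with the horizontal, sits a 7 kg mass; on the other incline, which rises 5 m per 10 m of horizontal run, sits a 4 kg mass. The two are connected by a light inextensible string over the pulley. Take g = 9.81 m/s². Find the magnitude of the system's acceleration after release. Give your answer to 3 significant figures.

Resolve each weight along its own incline: the 7 kg mass has component 7 × 9.81 × sin 59° = 58.862 N down its slope, and the 4 kg mass has 4 × 9.81 × sin 26.57° = 17.549 N down its slope.
The 7 kg side's 58.862 N exceeds the other side's 17.549 N, so that mass slides down and the 4 kg mass slides up. Taking that direction as positive, Newton's second law for the whole system gives 58.862 − 17.549 = (7 + 4) a, so a = 41.313 / 11 = 3.7557 m/s².

3.76 m/s²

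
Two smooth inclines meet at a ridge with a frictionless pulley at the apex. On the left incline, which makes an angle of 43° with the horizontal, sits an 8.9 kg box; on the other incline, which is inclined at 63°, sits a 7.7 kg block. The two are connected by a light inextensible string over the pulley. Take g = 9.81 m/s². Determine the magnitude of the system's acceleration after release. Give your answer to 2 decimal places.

Resolve each weight along its own incline: the 8.9 kg mass has component 8.9 × 9.81 × sin 43° = 59.545 N down its slope, and the 7.7 kg mass has 7.7 × 9.81 × sin 63° = 67.304 N down its slope.
The 7.7 kg side's 67.304 N exceeds the other side's 59.545 N, so that mass slides down and the 8.9 kg mass slides up. Taking that direction as positive, Newton's second law for the whole system gives 67.304 − 59.545 = (8.9 + 7.7) a, so a = 7.759 / 16.6 = 0.4674 m/s².

0.47 m/s²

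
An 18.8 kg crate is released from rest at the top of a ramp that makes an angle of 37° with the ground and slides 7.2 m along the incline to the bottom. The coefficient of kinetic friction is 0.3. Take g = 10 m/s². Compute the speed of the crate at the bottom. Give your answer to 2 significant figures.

The weight component along the incline is mg sin 37° = 113.141 N and the normal force is N = mg cos 37° = 150.143 N.
Friction up the slope is f = μN = 0.3 × 150.143 = 45.043 N, so the net downslope force is 113.141 − 45.043 = 68.098 N and a = 68.098 / 18.8 = 3.6222 m/s².
Starting from rest over a distance of 7.2 m, v² = 2aL = 2 × 3.6222 × 7.2 = 52.1597, so v = 7.2222 m/s.

7.2 m/s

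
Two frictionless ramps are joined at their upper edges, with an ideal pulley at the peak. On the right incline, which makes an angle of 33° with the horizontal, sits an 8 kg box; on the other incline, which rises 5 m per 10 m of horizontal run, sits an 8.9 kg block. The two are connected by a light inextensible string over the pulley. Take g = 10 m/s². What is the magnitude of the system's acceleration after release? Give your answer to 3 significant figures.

Resolve each weight along its own incline: the 8 kg mass has component 8 × 10 × sin 33° = 43.571 N down its slope, and the 8.9 kg mass has 8.9 × 10 × sin 26.57° = 39.802 N down its slope.
The 8 kg side's 43.571 N exceeds the other side's 39.802 N, so that mass slides down and the 8.9 kg mass slides up. Taking that direction as positive, Newton's second law for the whole system gives 43.571 − 39.802 = (8 + 8.9) a, so a = 3.769 / 16.9 = 0.2230 m/s².

0.223 m/s²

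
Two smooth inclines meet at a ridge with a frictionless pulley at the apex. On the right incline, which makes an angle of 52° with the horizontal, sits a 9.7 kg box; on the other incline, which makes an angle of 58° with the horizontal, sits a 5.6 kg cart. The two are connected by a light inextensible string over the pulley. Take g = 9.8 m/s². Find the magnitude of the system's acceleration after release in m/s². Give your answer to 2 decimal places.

Resolve each weight along its own incline: the 9.7 kg mass has component 9.7 × 9.8 × sin 52° = 74.908 N down its slope, and the 5.6 kg mass has 5.6 × 9.8 × sin 58° = 46.541 N down its slope.
The 9.7 kg side's 74.908 N exceeds the other side's 46.541 N, so that mass slides down and the 5.6 kg mass slides up. Taking that direction as positive, Newton's second law for the whole system gives 74.908 − 46.541 = (9.7 + 5.6) a, so a = 28.367 / 15.3 = 1.8541 m/s².

1.85 m/s²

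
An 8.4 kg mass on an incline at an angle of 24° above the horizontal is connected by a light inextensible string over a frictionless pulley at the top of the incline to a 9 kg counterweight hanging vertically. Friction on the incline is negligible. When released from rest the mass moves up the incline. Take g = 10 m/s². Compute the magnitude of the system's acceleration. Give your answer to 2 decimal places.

For the mass on the incline: the weight component along the slope is m₁g sin 24° = 8.4 × 10 × 0.4067 = 34.163 N and the normal force is N = m₁g cos 24° = 76.738 N.
Newton's second law for the mass (up-slope positive): T − 34.163 = 8.4 a. For the hanging counterweight (downward positive): 9 × 10 − T = 9 a.
Adding the two equations eliminates T: 55.837 = 17.4 a, so a = 3.2090 m/s².

3.21 m/s²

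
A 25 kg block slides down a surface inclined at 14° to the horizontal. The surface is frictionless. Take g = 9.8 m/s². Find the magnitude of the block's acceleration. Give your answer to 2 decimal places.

Resolving the weight along the incline: the component pulling the block down the slope is mg sin 14° = 25 × 9.8 × 0.2419 = 59.266 N, and the normal force is N = mg cos 14° = 25 × 9.8 × 0.9703 = 237.724 N.
With no friction the net force along the incline is 59.266 N, so a = g sin 14° = 59.266 / 25 = 2.3706 m/s².

2.37 m/s²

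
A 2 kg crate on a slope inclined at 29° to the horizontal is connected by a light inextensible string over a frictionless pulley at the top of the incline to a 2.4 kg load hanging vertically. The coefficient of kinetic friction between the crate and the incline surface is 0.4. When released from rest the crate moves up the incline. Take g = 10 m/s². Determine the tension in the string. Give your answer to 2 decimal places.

For the crate on the incline: the weight component along the slope is m₁g sin 29° = 2 × 10 × 0.4848 = 9.696 N and the normal force is N = m₁g cos 29° = 17.492 N.
Kinetic friction opposes the crate's motion up the incline: f = μN = 0.4 × 17.492 = 6.997 N acting down the slope.
Newton's second law for the crate (up-slope positive): T − 9.696 − 6.997 = 2 a. For the hanging load (downward positive): 2.4 × 10 − T = 2.4 a.
Adding the two equations eliminates T: 7.307 = 4.4 a, so a = 1.6607 m/s².
Then from the hanging load's equation, T = 2.4 × (10 − 1.6607) = 20.014 N.

20.01 N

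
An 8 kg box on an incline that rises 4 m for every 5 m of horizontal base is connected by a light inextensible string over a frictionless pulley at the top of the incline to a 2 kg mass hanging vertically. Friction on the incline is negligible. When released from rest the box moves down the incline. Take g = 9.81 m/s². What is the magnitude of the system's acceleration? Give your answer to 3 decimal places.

For the box on the incline: the weight component along the slope is m₁g sin 38.66° = 8 × 9.81 × 0.6247 = 49.026 N and the normal force is N = m₁g cos 38.66° = 61.283 N.
Newton's second law for the box (down-slope positive): 49.026 − T = 8 a. For the hanging mass (upward positive): T − 2 × 9.81 = 2 a.
Adding the two equations eliminates T: 29.406 = 10 a, so a = 2.9406 m/s².

2.941 m/s²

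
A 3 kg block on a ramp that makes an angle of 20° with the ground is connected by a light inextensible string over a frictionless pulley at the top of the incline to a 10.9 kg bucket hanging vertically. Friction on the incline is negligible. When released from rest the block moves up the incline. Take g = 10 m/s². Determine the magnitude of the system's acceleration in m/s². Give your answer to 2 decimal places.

7.10 m/s²

For the block on the incline: the weight component along the slope is m₁g sin 20° = 3 × 10 × 0.3420 = 10.260 N and the normal force is N = m₁g cos 20° = 28.191 N.
Newton's second law for the block (up-slope positive): T − 10.260 = 3 a. For the hanging bucket (downward positive): 10.9 × 10 − T = 10.9 a.
Adding the two equations eliminates T: 98.740 = 13.9 a, so a = 7.1036 m/s².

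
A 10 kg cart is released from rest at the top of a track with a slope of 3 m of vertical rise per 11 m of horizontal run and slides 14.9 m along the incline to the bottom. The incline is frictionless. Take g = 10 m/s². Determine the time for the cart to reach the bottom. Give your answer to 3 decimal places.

3.365 s

The weight component along the incline is mg sin 15.26° = 26.312 N and the normal force is N = mg cos 15.26° = 96.476 N.
With no friction, a = g sin 15.26° = 2.6312 m/s².
Starting from rest, L = ½at², so t = √(2L/a) = √(2 × 14.9 / 2.6312) = 3.3654 s.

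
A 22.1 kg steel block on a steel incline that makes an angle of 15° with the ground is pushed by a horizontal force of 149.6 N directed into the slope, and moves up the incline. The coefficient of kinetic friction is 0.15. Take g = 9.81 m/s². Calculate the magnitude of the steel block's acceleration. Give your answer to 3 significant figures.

2.32 m/s²

The horizontal push has components F cos 15° = 149.6 × 0.9659 = 144.499 N up the incline and F sin 15° = 149.6 × 0.2588 = 38.716 N pressing into the surface.
The normal force is therefore N = mg cos 15° + F sin 15° = 209.408 + 38.716 = 248.124 N, and kinetic friction down the slope is μN = 0.15 × 248.124 = 37.219 N.
Along the incline: F cos 15° − mg sin 15° − μN = ma, so 144.499 − 56.108 − 37.219 = 22.1 a, giving a = 2.3155 m/s².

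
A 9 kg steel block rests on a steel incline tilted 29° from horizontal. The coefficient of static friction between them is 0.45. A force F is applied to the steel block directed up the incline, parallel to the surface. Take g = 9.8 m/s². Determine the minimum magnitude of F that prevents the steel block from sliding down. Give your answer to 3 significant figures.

The normal force is N = mg cos 29° = 77.141 N. With F at its minimum the steel block is on the verge of sliding down, so static friction is at its maximum μ_s N = 0.45 × 77.141 = 34.713 N and acts up the slope.
Equilibrium along the incline: F + μ_s N = mg sin 29°, so F = 42.760 − 34.713 = 8.047 N.

8.05 N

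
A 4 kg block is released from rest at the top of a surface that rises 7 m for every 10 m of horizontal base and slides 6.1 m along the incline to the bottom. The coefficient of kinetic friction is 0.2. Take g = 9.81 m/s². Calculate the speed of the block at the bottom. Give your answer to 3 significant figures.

7.00 m/s

The weight component along the incline is mg sin 34.99° = 22.503 N and the normal force is N = mg cos 34.99° = 32.147 N.
Friction up the slope is f = μN = 0.2 × 32.147 = 6.429 N, so the net downslope force is 22.503 − 6.429 = 16.074 N and a = 16.074 / 4 = 4.0185 m/s².
Starting from rest over a distance of 6.1 m, v² = 2aL = 2 × 4.0185 × 6.1 = 49.0257, so v = 7.0018 m/s.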